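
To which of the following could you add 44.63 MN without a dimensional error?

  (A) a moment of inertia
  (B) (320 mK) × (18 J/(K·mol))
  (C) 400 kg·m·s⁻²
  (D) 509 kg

(C)

Reference: N = kg·m·s⁻².
Each option:
  (A) [moment of inertia] = kg·m²
  (B) [K] · [kg·m²·s⁻²·K⁻¹·mol⁻¹] = kg·m²·s⁻²·mol⁻¹
  (C) kg·m·s⁻²  ← same
  (D) kg
Only (C) matches kg·m·s⁻².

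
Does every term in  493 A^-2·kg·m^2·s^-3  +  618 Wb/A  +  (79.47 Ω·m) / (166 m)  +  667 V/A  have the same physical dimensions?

Work out the base dimensions of each:
  493 A^-2·kg·m^2·s^-3:  kg·m²·s⁻³·A⁻²
  618 Wb/A:  Wb·A⁻¹ = V·s·A⁻¹ = kg·m²·s⁻²·A⁻²
  (79.47 Ω·m) / (166 m):  [kg·m³·s⁻³·A⁻²] / [m] = kg·m²·s⁻³·A⁻²
  667 V/A:  V·A⁻¹ = J·C⁻¹·A⁻¹ = kg·m²·s⁻³·A⁻²
The terms do not share a single dimension (kg·m²·s⁻²·A⁻² vs kg·m²·s⁻³·A⁻²).

No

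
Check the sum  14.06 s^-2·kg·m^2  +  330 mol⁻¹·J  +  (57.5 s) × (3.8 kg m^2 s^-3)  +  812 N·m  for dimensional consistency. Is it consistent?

No

Expand each in SI base units:
  14.06 s^-2·kg·m^2:  kg·m²·s⁻²
  330 mol⁻¹·J:  J·mol⁻¹ = N·m·mol⁻¹ = kg·m²·s⁻²·mol⁻¹
  (57.5 s) × (3.8 kg m^2 s^-3):  [s] · [kg·m²·s⁻³] = kg·m²·s⁻²
  812 N·m:  N·m = kg·m·s⁻²·m = kg·m²·s⁻²
The terms do not share a single dimension (kg·m²·s⁻² vs kg·m²·s⁻²·mol⁻¹).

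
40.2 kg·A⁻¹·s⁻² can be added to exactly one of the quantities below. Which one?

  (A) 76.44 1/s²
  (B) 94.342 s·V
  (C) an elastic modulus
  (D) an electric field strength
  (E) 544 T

(E)

Reference: kg·s⁻²·A⁻¹.
Each option:
  (A) s⁻²
  (B) V·s = J·C⁻¹·s = kg·m²·s⁻²·A⁻¹
  (C) [elastic modulus] = kg·m⁻¹·s⁻²
  (D) [electric field strength] = kg·m·s⁻³·A⁻¹
  (E) T = Wb·m⁻² = kg·s⁻²·A⁻¹  ← same
Only (E) matches kg·s⁻²·A⁻¹.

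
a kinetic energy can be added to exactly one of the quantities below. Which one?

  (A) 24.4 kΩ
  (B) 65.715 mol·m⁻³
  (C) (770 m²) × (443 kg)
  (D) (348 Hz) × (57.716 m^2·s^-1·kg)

Reference: [kinetic energy] = kg·m²·s⁻².
Each option:
  (A) Ω = V·A⁻¹ = kg·m²·s⁻³·A⁻²
  (B) mol·m⁻³ = m⁻³·mol
  (C) [m²] · [kg] = kg·m²
  (D) [s⁻¹] · [kg·m²·s⁻¹] = kg·m²·s⁻²  ← same
Only (D) matches kg·m²·s⁻².

(D)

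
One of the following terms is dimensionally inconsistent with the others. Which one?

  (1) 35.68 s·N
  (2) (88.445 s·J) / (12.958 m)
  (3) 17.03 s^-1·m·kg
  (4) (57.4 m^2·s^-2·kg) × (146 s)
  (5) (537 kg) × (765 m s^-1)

(4)

In SI base units:
  (1) N·s = kg·m·s⁻²·s = kg·m·s⁻¹
  (2) [kg·m²·s⁻¹] / [m] = kg·m·s⁻¹
  (3) kg·m·s⁻¹
  (4) [kg·m²·s⁻²] · [s] = kg·m²·s⁻¹
  (5) [kg] · [m·s⁻¹] = kg·m·s⁻¹
All reduce to kg·m·s⁻¹ except (4), which is kg·m²·s⁻¹.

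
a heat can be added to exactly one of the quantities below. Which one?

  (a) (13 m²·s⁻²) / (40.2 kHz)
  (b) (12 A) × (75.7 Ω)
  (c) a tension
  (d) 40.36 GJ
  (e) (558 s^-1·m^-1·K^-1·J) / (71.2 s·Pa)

(d)

Reference: [heat] = kg·m²·s⁻².
Each option:
  (a) [m²·s⁻²] / [s⁻¹] = m²·s⁻¹
  (b) [A] · [kg·m²·s⁻³·A⁻²] = kg·m²·s⁻³·A⁻¹
  (c) [tension] = kg·m·s⁻²
  (d) J = N·m = kg·m²·s⁻²  ← same
  (e) [kg·m·s⁻³·K⁻¹] / [kg·m⁻¹·s⁻¹] = m²·s⁻²·K⁻¹
Only (d) matches kg·m²·s⁻².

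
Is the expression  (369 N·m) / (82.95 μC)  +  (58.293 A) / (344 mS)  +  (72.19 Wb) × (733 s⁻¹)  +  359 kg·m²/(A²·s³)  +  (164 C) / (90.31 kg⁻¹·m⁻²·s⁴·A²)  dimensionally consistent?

In SI base units:
  (369 N·m) / (82.95 μC):  [kg·m²·s⁻²] / [s·A] = kg·m²·s⁻³·A⁻¹
  (58.293 A) / (344 mS):  [A] / [kg⁻¹·m⁻²·s³·A²] = kg·m²·s⁻³·A⁻¹
  (72.19 Wb) × (733 s⁻¹):  [kg·m²·s⁻²·A⁻¹] · [s⁻¹] = kg·m²·s⁻³·A⁻¹
  359 kg·m²/(A²·s³):  kg·m²·s⁻³·A⁻²
  (164 C) / (90.31 kg⁻¹·m⁻²·s⁴·A²):  [s·A] / [kg⁻¹·m⁻²·s⁴·A²] = kg·m²·s⁻³·A⁻¹
The terms do not share a single dimension (kg·m²·s⁻³·A⁻² vs kg·m²·s⁻³·A⁻¹).

No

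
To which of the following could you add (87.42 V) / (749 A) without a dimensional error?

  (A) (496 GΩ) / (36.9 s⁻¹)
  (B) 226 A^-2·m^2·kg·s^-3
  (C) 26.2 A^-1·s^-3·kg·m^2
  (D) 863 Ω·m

Reference: [kg·m²·s⁻³·A⁻¹] / [A] = kg·m²·s⁻³·A⁻².
Each option:
  (A) [kg·m²·s⁻³·A⁻²] / [s⁻¹] = kg·m²·s⁻²·A⁻²
  (B) kg·m²·s⁻³·A⁻²  ← same
  (C) kg·m²·s⁻³·A⁻¹
  (D) Ω·m = V·A⁻¹·m = kg·m³·s⁻³·A⁻²
Only (B) matches kg·m²·s⁻³·A⁻².

(B)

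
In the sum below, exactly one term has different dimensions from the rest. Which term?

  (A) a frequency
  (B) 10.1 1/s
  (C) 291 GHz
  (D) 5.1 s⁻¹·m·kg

In SI base units:
  (A) [frequency] = s⁻¹
  (B) s⁻¹
  (C) Hz = s⁻¹
  (D) kg·m·s⁻¹
All reduce to s⁻¹ except (D), which is kg·m·s⁻¹.

(D)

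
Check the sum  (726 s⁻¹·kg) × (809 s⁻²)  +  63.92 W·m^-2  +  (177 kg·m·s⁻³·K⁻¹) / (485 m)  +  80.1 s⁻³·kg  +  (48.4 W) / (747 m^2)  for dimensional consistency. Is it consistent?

No

In SI base units:
  (726 s⁻¹·kg) × (809 s⁻²):  [kg·s⁻¹] · [s⁻²] = kg·s⁻³
  63.92 W·m^-2:  W·m⁻² = J·s⁻¹·m⁻² = kg·s⁻³
  (177 kg·m·s⁻³·K⁻¹) / (485 m):  [kg·m·s⁻³·K⁻¹] / [m] = kg·s⁻³·K⁻¹
  80.1 s⁻³·kg:  kg·s⁻³
  (48.4 W) / (747 m^2):  [kg·m²·s⁻³] / [m²] = kg·s⁻³
The terms do not share a single dimension (kg·s⁻³ vs kg·s⁻³·K⁻¹).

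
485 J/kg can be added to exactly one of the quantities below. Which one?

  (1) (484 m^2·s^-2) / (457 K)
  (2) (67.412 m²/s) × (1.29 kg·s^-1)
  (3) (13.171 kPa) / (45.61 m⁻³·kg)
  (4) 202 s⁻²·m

Reference: J·kg⁻¹ = N·m·kg⁻¹ = m²·s⁻².
Each option:
  (1) [m²·s⁻²] / [K] = m²·s⁻²·K⁻¹
  (2) [m²·s⁻¹] · [kg·s⁻¹] = kg·m²·s⁻²
  (3) [kg·m⁻¹·s⁻²] / [kg·m⁻³] = m²·s⁻²  ← same
  (4) m·s⁻²
Only (3) matches m²·s⁻².

(3)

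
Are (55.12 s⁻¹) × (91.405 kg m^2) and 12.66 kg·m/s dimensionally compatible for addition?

No

Reduce each to base SI dimensions:
  (55.12 s⁻¹) × (91.405 kg m^2):  [s⁻¹] · [kg·m²] = kg·m²·s⁻¹
  12.66 kg·m/s:  kg·m·s⁻¹
kg·m²·s⁻¹ ≠ kg·m·s⁻¹, so they cannot be added.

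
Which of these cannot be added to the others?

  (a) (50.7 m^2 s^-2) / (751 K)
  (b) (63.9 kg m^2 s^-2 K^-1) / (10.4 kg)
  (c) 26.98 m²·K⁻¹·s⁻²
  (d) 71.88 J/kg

Work out the base dimensions of each:
  (a) [m²·s⁻²] / [K] = m²·s⁻²·K⁻¹
  (b) [kg·m²·s⁻²·K⁻¹] / [kg] = m²·s⁻²·K⁻¹
  (c) m²·s⁻²·K⁻¹
  (d) J·kg⁻¹ = N·m·kg⁻¹ = m²·s⁻²
All reduce to m²·s⁻²·K⁻¹ except (d), which is m²·s⁻².

(d)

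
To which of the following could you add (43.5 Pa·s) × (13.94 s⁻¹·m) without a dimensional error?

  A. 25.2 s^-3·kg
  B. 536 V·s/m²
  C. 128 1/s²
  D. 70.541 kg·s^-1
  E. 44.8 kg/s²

E.

Reference: [kg·m⁻¹·s⁻¹] · [m·s⁻¹] = kg·s⁻².
Each option:
  A. kg·s⁻³
  B. V·s·m⁻² = J·C⁻¹·s·m⁻² = kg·s⁻²·A⁻¹
  C. s⁻²
  D. kg·s⁻¹
  E. kg·s⁻²  ← same
Only E. matches kg·s⁻².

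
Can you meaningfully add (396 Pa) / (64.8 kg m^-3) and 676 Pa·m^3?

Dimensions:
  (396 Pa) / (64.8 kg m^-3):  [kg·m⁻¹·s⁻²] / [kg·m⁻³] = m²·s⁻²
  676 Pa·m^3:  Pa·m³ = N·m⁻²·m³ = kg·m²·s⁻²
m²·s⁻² ≠ kg·m²·s⁻², so they cannot be added.

No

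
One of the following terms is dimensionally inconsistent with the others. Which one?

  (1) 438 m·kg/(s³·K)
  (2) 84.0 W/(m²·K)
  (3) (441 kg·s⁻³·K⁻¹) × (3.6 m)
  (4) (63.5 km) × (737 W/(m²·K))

Expand each in SI base units:
  (1) kg·m·s⁻³·K⁻¹
  (2) W·m⁻²·K⁻¹ = J·s⁻¹·m⁻²·K⁻¹ = kg·s⁻³·K⁻¹
  (3) [kg·s⁻³·K⁻¹] · [m] = kg·m·s⁻³·K⁻¹
  (4) [m] · [kg·s⁻³·K⁻¹] = kg·m·s⁻³·K⁻¹
All reduce to kg·m·s⁻³·K⁻¹ except (2), which is kg·s⁻³·K⁻¹.

(2)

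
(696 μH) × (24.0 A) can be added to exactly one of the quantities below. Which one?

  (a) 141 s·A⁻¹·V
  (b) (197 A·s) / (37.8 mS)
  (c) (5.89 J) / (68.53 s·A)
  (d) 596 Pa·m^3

(b)

Reference: [kg·m²·s⁻²·A⁻²] · [A] = kg·m²·s⁻²·A⁻¹.
Each option:
  (a) V·s·A⁻¹ = J·C⁻¹·s·A⁻¹ = kg·m²·s⁻²·A⁻²
  (b) [s·A] / [kg⁻¹·m⁻²·s³·A²] = kg·m²·s⁻²·A⁻¹  ← same
  (c) [kg·m²·s⁻²] / [s·A] = kg·m²·s⁻³·A⁻¹
  (d) Pa·m³ = N·m⁻²·m³ = kg·m²·s⁻²
Only (b) matches kg·m²·s⁻²·A⁻¹.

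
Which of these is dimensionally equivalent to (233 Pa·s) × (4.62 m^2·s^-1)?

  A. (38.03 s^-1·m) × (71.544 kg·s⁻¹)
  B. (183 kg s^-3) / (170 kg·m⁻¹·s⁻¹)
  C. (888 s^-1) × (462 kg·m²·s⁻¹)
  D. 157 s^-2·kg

A.

Reference: [kg·m⁻¹·s⁻¹] · [m²·s⁻¹] = kg·m·s⁻².
Each option:
  A. [m·s⁻¹] · [kg·s⁻¹] = kg·m·s⁻²  ← same
  B. [kg·s⁻³] / [kg·m⁻¹·s⁻¹] = m·s⁻²
  C. [s⁻¹] · [kg·m²·s⁻¹] = kg·m²·s⁻²
  D. kg·s⁻²
Only A. matches kg·m·s⁻².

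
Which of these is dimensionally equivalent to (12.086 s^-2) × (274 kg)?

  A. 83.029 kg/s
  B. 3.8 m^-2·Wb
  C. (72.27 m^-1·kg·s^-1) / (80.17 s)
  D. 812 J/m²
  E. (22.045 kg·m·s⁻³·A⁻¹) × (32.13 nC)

D.

Reference: [s⁻²] · [kg] = kg·s⁻².
Each option:
  A. kg·s⁻¹
  B. Wb·m⁻² = V·s·m⁻² = kg·s⁻²·A⁻¹
  C. [kg·m⁻¹·s⁻¹] / [s] = kg·m⁻¹·s⁻²
  D. J·m⁻² = N·m·m⁻² = kg·s⁻²  ← same
  E. [kg·m·s⁻³·A⁻¹] · [s·A] = kg·m·s⁻²
Only D. matches kg·s⁻².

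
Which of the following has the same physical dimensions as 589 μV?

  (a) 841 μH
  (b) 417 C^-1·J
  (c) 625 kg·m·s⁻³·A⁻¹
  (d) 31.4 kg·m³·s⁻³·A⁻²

(b)

Reference: V = J·C⁻¹ = kg·m²·s⁻³·A⁻¹.
Each option:
  (a) H = V·s·A⁻¹ = kg·m²·s⁻²·A⁻²
  (b) J·C⁻¹ = N·m·(s·A)⁻¹ = kg·m²·s⁻³·A⁻¹  ← same
  (c) kg·m·s⁻³·A⁻¹
  (d) kg·m³·s⁻³·A⁻²
Only (b) matches kg·m²·s⁻³·A⁻¹.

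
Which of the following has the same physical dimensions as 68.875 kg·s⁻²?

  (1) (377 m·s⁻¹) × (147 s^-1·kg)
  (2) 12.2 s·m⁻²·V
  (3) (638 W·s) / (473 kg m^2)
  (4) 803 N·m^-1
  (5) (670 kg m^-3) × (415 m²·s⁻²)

(4)

Reference: kg·s⁻².
Each option:
  (1) [m·s⁻¹] · [kg·s⁻¹] = kg·m·s⁻²
  (2) V·s·m⁻² = J·C⁻¹·s·m⁻² = kg·s⁻²·A⁻¹
  (3) [kg·m²·s⁻²] / [kg·m²] = s⁻²
  (4) N·m⁻¹ = kg·m·s⁻²·m⁻¹ = kg·s⁻²  ← same
  (5) [kg·m⁻³] · [m²·s⁻²] = kg·m⁻¹·s⁻²
Only (4) matches kg·s⁻².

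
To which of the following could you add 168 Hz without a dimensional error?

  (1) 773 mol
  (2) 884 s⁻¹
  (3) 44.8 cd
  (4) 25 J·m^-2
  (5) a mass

Reference: Hz = s⁻¹.
Each option:
  (1) mol
  (2) s⁻¹  ← same
  (3) cd
  (4) J·m⁻² = N·m·m⁻² = kg·s⁻²
  (5) [mass] = kg
Only (2) matches s⁻¹.

(2)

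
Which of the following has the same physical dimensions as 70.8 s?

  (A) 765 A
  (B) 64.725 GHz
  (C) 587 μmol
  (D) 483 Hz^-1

Reference: s.
Each option:
  (A) A
  (B) Hz = s⁻¹
  (C) mol
  (D) Hz⁻¹ = (s⁻¹)⁻¹ = s  ← same
Only (D) matches s.

(D)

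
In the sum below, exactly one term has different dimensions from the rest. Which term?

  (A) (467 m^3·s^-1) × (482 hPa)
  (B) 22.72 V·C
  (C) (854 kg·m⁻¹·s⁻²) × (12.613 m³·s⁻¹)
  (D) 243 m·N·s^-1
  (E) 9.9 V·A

Work out the base dimensions of each:
  (A) [m³·s⁻¹] · [kg·m⁻¹·s⁻²] = kg·m²·s⁻³
  (B) C·V = s·A·J·C⁻¹ = kg·m²·s⁻²
  (C) [kg·m⁻¹·s⁻²] · [m³·s⁻¹] = kg·m²·s⁻³
  (D) N·m·s⁻¹ = kg·m·s⁻²·m·s⁻¹ = kg·m²·s⁻³
  (E) V·A = J·C⁻¹·A = kg·m²·s⁻³
All reduce to kg·m²·s⁻³ except (B), which is kg·m²·s⁻².

(B)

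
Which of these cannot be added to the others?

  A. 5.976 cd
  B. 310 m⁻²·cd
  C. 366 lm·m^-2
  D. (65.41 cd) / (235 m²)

Dimensions:
  A. cd
  B. cd·m⁻² = m⁻²·cd
  C. lm·m⁻² = cd·m⁻² = m⁻²·cd
  D. [cd] / [m²] = m⁻²·cd
All reduce to m⁻²·cd except A., which is cd.

A.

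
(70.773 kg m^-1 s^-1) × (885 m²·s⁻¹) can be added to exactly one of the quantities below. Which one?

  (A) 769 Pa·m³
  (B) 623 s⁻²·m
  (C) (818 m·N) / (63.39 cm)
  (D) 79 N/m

(C)

Reference: [kg·m⁻¹·s⁻¹] · [m²·s⁻¹] = kg·m·s⁻².
Each option:
  (A) Pa·m³ = N·m⁻²·m³ = kg·m²·s⁻²
  (B) m·s⁻²
  (C) [kg·m²·s⁻²] / [m] = kg·m·s⁻²  ← same
  (D) N·m⁻¹ = kg·m·s⁻²·m⁻¹ = kg·s⁻²
Only (C) matches kg·m·s⁻².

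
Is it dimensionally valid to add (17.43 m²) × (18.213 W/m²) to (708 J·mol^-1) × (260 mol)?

No

Dimensions:
  (17.43 m²) × (18.213 W/m²):  [m²] · [kg·s⁻³] = kg·m²·s⁻³
  (708 J·mol^-1) × (260 mol):  [kg·m²·s⁻²·mol⁻¹] · [mol] = kg·m²·s⁻²
kg·m²·s⁻³ ≠ kg·m²·s⁻², so they cannot be added.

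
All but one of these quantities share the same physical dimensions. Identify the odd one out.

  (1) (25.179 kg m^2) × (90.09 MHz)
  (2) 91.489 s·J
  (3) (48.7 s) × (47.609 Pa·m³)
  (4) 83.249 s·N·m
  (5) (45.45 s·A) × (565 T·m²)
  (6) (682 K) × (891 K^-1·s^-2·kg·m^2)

(6)

Reduce each to base SI dimensions:
  (1) [kg·m²] · [s⁻¹] = kg·m²·s⁻¹
  (2) J·s = N·m·s = kg·m²·s⁻¹
  (3) [s] · [kg·m²·s⁻²] = kg·m²·s⁻¹
  (4) N·m·s = kg·m·s⁻²·m·s = kg·m²·s⁻¹
  (5) [s·A] · [kg·m²·s⁻²·A⁻¹] = kg·m²·s⁻¹
  (6) [K] · [kg·m²·s⁻²·K⁻¹] = kg·m²·s⁻²
All reduce to kg·m²·s⁻¹ except (6), which is kg·m²·s⁻².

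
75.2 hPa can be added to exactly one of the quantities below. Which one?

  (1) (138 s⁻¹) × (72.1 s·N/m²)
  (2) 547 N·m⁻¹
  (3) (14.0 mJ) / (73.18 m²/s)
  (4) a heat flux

Reference: Pa = N·m⁻² = kg·m⁻¹·s⁻².
Each option:
  (1) [s⁻¹] · [kg·m⁻¹·s⁻¹] = kg·m⁻¹·s⁻²  ← same
  (2) N·m⁻¹ = kg·m·s⁻²·m⁻¹ = kg·s⁻²
  (3) [kg·m²·s⁻²] / [m²·s⁻¹] = kg·s⁻¹
  (4) [heat flux] = kg·s⁻³
Only (1) matches kg·m⁻¹·s⁻².

(1)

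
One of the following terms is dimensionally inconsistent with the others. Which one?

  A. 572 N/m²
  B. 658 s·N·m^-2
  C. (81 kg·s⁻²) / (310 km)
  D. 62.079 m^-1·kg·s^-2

Reduce each to base SI dimensions:
  A. N·m⁻² = kg·m·s⁻²·m⁻² = kg·m⁻¹·s⁻²
  B. N·s·m⁻² = kg·m·s⁻²·s·m⁻² = kg·m⁻¹·s⁻¹
  C. [kg·s⁻²] / [m] = kg·m⁻¹·s⁻²
  D. kg·m⁻¹·s⁻²
All reduce to kg·m⁻¹·s⁻² except B., which is kg·m⁻¹·s⁻¹.

B.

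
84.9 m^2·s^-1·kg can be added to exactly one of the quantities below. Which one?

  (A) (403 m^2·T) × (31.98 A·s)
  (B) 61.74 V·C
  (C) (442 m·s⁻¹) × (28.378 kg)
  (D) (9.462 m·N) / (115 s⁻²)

(A)

Reference: kg·m²·s⁻¹.
Each option:
  (A) [kg·m²·s⁻²·A⁻¹] · [s·A] = kg·m²·s⁻¹  ← same
  (B) C·V = s·A·J·C⁻¹ = kg·m²·s⁻²
  (C) [m·s⁻¹] · [kg] = kg·m·s⁻¹
  (D) [kg·m²·s⁻²] / [s⁻²] = kg·m²
Only (A) matches kg·m²·s⁻¹.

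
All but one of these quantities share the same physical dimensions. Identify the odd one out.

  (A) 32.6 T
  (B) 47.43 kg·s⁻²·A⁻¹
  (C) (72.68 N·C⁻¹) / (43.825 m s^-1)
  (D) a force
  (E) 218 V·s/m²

(D)

Dimensions:
  (A) T = Wb·m⁻² = kg·s⁻²·A⁻¹
  (B) kg·s⁻²·A⁻¹
  (C) [kg·m·s⁻³·A⁻¹] / [m·s⁻¹] = kg·s⁻²·A⁻¹
  (D) [force] = kg·m·s⁻²
  (E) V·s·m⁻² = J·C⁻¹·s·m⁻² = kg·s⁻²·A⁻¹
All reduce to kg·s⁻²·A⁻¹ except (D), which is kg·m·s⁻².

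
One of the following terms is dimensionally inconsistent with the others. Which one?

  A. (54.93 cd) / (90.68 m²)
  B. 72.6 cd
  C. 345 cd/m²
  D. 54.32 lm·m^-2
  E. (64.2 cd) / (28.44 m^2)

B.

In SI base units:
  A. [cd] / [m²] = m⁻²·cd
  B. cd
  C. cd·m⁻² = m⁻²·cd
  D. lm·m⁻² = cd·m⁻² = m⁻²·cd
  E. [cd] / [m²] = m⁻²·cd
All reduce to m⁻²·cd except B., which is cd.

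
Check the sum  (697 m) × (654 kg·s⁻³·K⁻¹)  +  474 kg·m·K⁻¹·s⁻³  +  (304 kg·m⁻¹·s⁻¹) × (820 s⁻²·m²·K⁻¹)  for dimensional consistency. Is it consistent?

Yes

Reduce each to base SI dimensions:
  (697 m) × (654 kg·s⁻³·K⁻¹):  [m] · [kg·s⁻³·K⁻¹] = kg·m·s⁻³·K⁻¹
  474 kg·m·K⁻¹·s⁻³:  kg·m·s⁻³·K⁻¹
  (304 kg·m⁻¹·s⁻¹) × (820 s⁻²·m²·K⁻¹):  [kg·m⁻¹·s⁻¹] · [m²·s⁻²·K⁻¹] = kg·m·s⁻³·K⁻¹
Every term reduces to kg·m·s⁻³·K⁻¹.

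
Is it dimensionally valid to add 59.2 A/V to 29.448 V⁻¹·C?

In SI base units:
  59.2 A/V:  A·V⁻¹ = A·(J·C⁻¹)⁻¹ = kg⁻¹·m⁻²·s³·A²
  29.448 V⁻¹·C:  C·V⁻¹ = s·A·(J·C⁻¹)⁻¹ = kg⁻¹·m⁻²·s⁴·A²
kg⁻¹·m⁻²·s³·A² ≠ kg⁻¹·m⁻²·s⁴·A², so they cannot be added.

No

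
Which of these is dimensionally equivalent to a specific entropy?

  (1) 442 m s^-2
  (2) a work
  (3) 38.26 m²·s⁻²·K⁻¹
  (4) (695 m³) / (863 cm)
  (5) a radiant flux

Reference: [specific entropy] = m²·s⁻²·K⁻¹.
Each option:
  (1) m·s⁻²
  (2) [work] = kg·m²·s⁻²
  (3) m²·s⁻²·K⁻¹  ← same
  (4) [m³] / [m] = m²
  (5) [radiant flux] = kg·m²·s⁻³
Only (3) matches m²·s⁻²·K⁻¹.

(3)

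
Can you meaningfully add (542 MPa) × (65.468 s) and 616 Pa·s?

Expand each in SI base units:
  (542 MPa) × (65.468 s):  [kg·m⁻¹·s⁻²] · [s] = kg·m⁻¹·s⁻¹
  616 Pa·s:  Pa·s = N·m⁻²·s = kg·m⁻¹·s⁻¹
Both are kg·m⁻¹·s⁻¹, so they have the same dimensions and can be added.

Yes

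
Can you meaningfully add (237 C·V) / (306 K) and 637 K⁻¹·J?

Work out the base dimensions of each:
  (237 C·V) / (306 K):  [kg·m²·s⁻²] / [K] = kg·m²·s⁻²·K⁻¹
  637 K⁻¹·J:  J·K⁻¹ = N·m·K⁻¹ = kg·m²·s⁻²·K⁻¹
Both are kg·m²·s⁻²·K⁻¹, so they have the same dimensions and can be added.

Yes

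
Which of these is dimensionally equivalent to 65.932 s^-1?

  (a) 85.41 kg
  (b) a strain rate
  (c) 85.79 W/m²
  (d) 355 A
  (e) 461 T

Reference: s⁻¹.
Each option:
  (a) kg
  (b) [strain rate] = s⁻¹  ← same
  (c) W·m⁻² = J·s⁻¹·m⁻² = kg·s⁻³
  (d) A
  (e) T = Wb·m⁻² = kg·s⁻²·A⁻¹
Only (b) matches s⁻¹.

(b)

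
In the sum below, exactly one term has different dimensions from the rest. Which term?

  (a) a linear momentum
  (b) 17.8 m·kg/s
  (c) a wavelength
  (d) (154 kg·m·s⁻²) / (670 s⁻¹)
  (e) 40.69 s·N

In SI base units:
  (a) [linear momentum] = kg·m·s⁻¹
  (b) kg·m·s⁻¹
  (c) [wavelength] = m
  (d) [kg·m·s⁻²] / [s⁻¹] = kg·m·s⁻¹
  (e) N·s = kg·m·s⁻²·s = kg·m·s⁻¹
All reduce to kg·m·s⁻¹ except (c), which is m.

(c)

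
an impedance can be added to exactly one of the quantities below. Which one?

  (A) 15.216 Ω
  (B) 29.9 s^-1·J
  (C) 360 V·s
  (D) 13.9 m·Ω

Reference: [impedance] = kg·m²·s⁻³·A⁻².
Each option:
  (A) Ω = V·A⁻¹ = kg·m²·s⁻³·A⁻²  ← same
  (B) J·s⁻¹ = N·m·s⁻¹ = kg·m²·s⁻³
  (C) V·s = J·C⁻¹·s = kg·m²·s⁻²·A⁻¹
  (D) Ω·m = V·A⁻¹·m = kg·m³·s⁻³·A⁻²
Only (A) matches kg·m²·s⁻³·A⁻².

(A)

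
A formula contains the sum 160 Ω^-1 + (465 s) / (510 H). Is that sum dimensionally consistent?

Dimensions:
  160 Ω^-1:  Ω⁻¹ = (V·A⁻¹)⁻¹ = kg⁻¹·m⁻²·s³·A²
  (465 s) / (510 H):  [s] / [kg·m²·s⁻²·A⁻²] = kg⁻¹·m⁻²·s³·A²
Both are kg⁻¹·m⁻²·s³·A², so they have the same dimensions and can be added.

Yes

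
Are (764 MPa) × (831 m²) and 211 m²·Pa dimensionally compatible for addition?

Dimensions:
  (764 MPa) × (831 m²):  [kg·m⁻¹·s⁻²] · [m²] = kg·m·s⁻²
  211 m²·Pa:  Pa·m² = N·m⁻²·m² = kg·m·s⁻²
Both are kg·m·s⁻², so they have the same dimensions and can be added.

Yes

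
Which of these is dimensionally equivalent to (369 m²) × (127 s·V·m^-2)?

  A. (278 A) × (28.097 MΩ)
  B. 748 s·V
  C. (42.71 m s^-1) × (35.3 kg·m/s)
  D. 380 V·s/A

B.

Reference: [m²] · [kg·s⁻²·A⁻¹] = kg·m²·s⁻²·A⁻¹.
Each option:
  A. [A] · [kg·m²·s⁻³·A⁻²] = kg·m²·s⁻³·A⁻¹
  B. V·s = J·C⁻¹·s = kg·m²·s⁻²·A⁻¹  ← same
  C. [m·s⁻¹] · [kg·m·s⁻¹] = kg·m²·s⁻²
  D. V·s·A⁻¹ = J·C⁻¹·s·A⁻¹ = kg·m²·s⁻²·A⁻²
Only B. matches kg·m²·s⁻²·A⁻¹.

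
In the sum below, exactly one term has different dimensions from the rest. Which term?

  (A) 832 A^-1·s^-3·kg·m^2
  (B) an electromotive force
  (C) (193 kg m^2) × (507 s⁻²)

In SI base units:
  (A) kg·m²·s⁻³·A⁻¹
  (B) [electromotive force] = kg·m²·s⁻³·A⁻¹
  (C) [kg·m²] · [s⁻²] = kg·m²·s⁻²
All reduce to kg·m²·s⁻³·A⁻¹ except (C), which is kg·m²·s⁻².

(C)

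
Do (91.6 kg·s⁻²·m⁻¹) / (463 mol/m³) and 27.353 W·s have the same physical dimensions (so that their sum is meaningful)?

No

In SI base units:
  (91.6 kg·s⁻²·m⁻¹) / (463 mol/m³):  [kg·m⁻¹·s⁻²] / [m⁻³·mol] = kg·m²·s⁻²·mol⁻¹
  27.353 W·s:  W·s = J·s⁻¹·s = kg·m²·s⁻²
kg·m²·s⁻²·mol⁻¹ ≠ kg·m²·s⁻², so they cannot be added.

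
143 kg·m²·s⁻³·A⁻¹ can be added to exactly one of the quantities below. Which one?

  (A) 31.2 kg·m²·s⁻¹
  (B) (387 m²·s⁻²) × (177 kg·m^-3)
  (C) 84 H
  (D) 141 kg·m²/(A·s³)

(D)

Reference: kg·m²·s⁻³·A⁻¹.
Each option:
  (A) kg·m²·s⁻¹
  (B) [m²·s⁻²] · [kg·m⁻³] = kg·m⁻¹·s⁻²
  (C) H = V·s·A⁻¹ = kg·m²·s⁻²·A⁻²
  (D) kg·m²·s⁻³·A⁻¹  ← same
Only (D) matches kg·m²·s⁻³·A⁻¹.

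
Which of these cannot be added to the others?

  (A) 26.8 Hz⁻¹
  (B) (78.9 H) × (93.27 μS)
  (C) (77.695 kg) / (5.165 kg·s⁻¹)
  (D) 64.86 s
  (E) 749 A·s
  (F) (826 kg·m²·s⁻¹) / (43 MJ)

Dimensions:
  (A) Hz⁻¹ = (s⁻¹)⁻¹ = s
  (B) [kg·m²·s⁻²·A⁻²] · [kg⁻¹·m⁻²·s³·A²] = s
  (C) [kg] / [kg·s⁻¹] = s
  (D) s
  (E) A·s = s·A
  (F) [kg·m²·s⁻¹] / [kg·m²·s⁻²] = s
All reduce to s except (E), which is s·A.

(E)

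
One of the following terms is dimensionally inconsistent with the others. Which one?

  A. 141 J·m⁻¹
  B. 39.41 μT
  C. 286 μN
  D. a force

In SI base units:
  A. J·m⁻¹ = N·m·m⁻¹ = kg·m·s⁻²
  B. T = Wb·m⁻² = kg·s⁻²·A⁻¹
  C. N = kg·m·s⁻²
  D. [force] = kg·m·s⁻²
All reduce to kg·m·s⁻² except B., which is kg·s⁻²·A⁻¹.

B.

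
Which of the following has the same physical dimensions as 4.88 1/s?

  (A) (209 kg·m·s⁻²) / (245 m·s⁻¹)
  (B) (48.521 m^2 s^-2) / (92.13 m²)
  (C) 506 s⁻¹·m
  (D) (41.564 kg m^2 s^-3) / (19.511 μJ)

Reference: s⁻¹.
Each option:
  (A) [kg·m·s⁻²] / [m·s⁻¹] = kg·s⁻¹
  (B) [m²·s⁻²] / [m²] = s⁻²
  (C) m·s⁻¹
  (D) [kg·m²·s⁻³] / [kg·m²·s⁻²] = s⁻¹  ← same
Only (D) matches s⁻¹.

(D)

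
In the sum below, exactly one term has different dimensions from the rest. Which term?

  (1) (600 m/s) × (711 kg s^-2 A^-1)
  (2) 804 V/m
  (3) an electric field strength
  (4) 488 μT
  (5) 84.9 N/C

(4)

Expand each in SI base units:
  (1) [m·s⁻¹] · [kg·s⁻²·A⁻¹] = kg·m·s⁻³·A⁻¹
  (2) V·m⁻¹ = J·C⁻¹·m⁻¹ = kg·m·s⁻³·A⁻¹
  (3) [electric field strength] = kg·m·s⁻³·A⁻¹
  (4) T = Wb·m⁻² = kg·s⁻²·A⁻¹
  (5) N·C⁻¹ = kg·m·s⁻²·(s·A)⁻¹ = kg·m·s⁻³·A⁻¹
All reduce to kg·m·s⁻³·A⁻¹ except (4), which is kg·s⁻²·A⁻¹.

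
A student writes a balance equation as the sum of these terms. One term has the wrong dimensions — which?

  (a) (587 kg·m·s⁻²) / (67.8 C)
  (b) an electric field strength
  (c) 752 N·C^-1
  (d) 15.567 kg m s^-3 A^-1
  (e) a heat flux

(e)

Reduce each to base SI dimensions:
  (a) [kg·m·s⁻²] / [s·A] = kg·m·s⁻³·A⁻¹
  (b) [electric field strength] = kg·m·s⁻³·A⁻¹
  (c) N·C⁻¹ = kg·m·s⁻²·(s·A)⁻¹ = kg·m·s⁻³·A⁻¹
  (d) kg·m·s⁻³·A⁻¹
  (e) [heat flux] = kg·s⁻³
All reduce to kg·m·s⁻³·A⁻¹ except (e), which is kg·s⁻³.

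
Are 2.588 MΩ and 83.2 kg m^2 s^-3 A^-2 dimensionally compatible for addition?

Yes

Expand each in SI base units:
  2.588 MΩ:  Ω = V·A⁻¹ = kg·m²·s⁻³·A⁻²
  83.2 kg m^2 s^-3 A^-2:  kg·m²·s⁻³·A⁻²
Both are kg·m²·s⁻³·A⁻², so they have the same dimensions and can be added.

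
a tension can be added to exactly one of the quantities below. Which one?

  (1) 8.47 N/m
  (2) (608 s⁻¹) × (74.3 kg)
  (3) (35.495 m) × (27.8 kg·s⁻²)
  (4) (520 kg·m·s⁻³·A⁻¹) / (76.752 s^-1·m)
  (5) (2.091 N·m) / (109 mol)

(3)

Reference: [tension] = kg·m·s⁻².
Each option:
  (1) N·m⁻¹ = kg·m·s⁻²·m⁻¹ = kg·s⁻²
  (2) [s⁻¹] · [kg] = kg·s⁻¹
  (3) [m] · [kg·s⁻²] = kg·m·s⁻²  ← same
  (4) [kg·m·s⁻³·A⁻¹] / [m·s⁻¹] = kg·s⁻²·A⁻¹
  (5) [kg·m²·s⁻²] / [mol] = kg·m²·s⁻²·mol⁻¹
Only (3) matches kg·m·s⁻².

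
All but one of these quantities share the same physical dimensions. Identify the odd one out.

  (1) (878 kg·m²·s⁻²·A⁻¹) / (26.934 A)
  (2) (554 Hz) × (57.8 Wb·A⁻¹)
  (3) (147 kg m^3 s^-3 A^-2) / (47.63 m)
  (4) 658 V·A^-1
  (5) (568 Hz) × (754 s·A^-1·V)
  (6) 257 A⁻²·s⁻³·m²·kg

In SI base units:
  (1) [kg·m²·s⁻²·A⁻¹] / [A] = kg·m²·s⁻²·A⁻²
  (2) [s⁻¹] · [kg·m²·s⁻²·A⁻²] = kg·m²·s⁻³·A⁻²
  (3) [kg·m³·s⁻³·A⁻²] / [m] = kg·m²·s⁻³·A⁻²
  (4) V·A⁻¹ = J·C⁻¹·A⁻¹ = kg·m²·s⁻³·A⁻²
  (5) [s⁻¹] · [kg·m²·s⁻²·A⁻²] = kg·m²·s⁻³·A⁻²
  (6) kg·m²·s⁻³·A⁻²
All reduce to kg·m²·s⁻³·A⁻² except (1), which is kg·m²·s⁻²·A⁻².

(1)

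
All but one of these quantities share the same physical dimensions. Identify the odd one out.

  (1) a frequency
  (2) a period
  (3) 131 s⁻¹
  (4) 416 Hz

(2)

In SI base units:
  (1) [frequency] = s⁻¹
  (2) [period] = s
  (3) s⁻¹
  (4) Hz = s⁻¹
All reduce to s⁻¹ except (2), which is s.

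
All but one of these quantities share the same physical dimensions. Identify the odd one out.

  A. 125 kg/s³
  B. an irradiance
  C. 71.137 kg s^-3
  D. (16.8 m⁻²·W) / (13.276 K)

Work out the base dimensions of each:
  A. kg·s⁻³
  B. [irradiance] = kg·s⁻³
  C. kg·s⁻³
  D. [kg·s⁻³] / [K] = kg·s⁻³·K⁻¹
All reduce to kg·s⁻³ except D., which is kg·s⁻³·K⁻¹.

D.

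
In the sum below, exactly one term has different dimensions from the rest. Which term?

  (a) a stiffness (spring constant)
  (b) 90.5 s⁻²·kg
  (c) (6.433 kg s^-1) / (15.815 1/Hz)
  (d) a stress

Expand each in SI base units:
  (a) [stiffness (spring constant)] = kg·s⁻²
  (b) kg·s⁻²
  (c) [kg·s⁻¹] / [s] = kg·s⁻²
  (d) [stress] = kg·m⁻¹·s⁻²
All reduce to kg·s⁻² except (d), which is kg·m⁻¹·s⁻².

(d)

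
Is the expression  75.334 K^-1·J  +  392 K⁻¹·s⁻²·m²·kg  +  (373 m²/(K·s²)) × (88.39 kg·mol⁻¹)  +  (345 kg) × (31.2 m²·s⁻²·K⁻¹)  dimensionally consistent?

No

Work out the base dimensions of each:
  75.334 K^-1·J:  J·K⁻¹ = N·m·K⁻¹ = kg·m²·s⁻²·K⁻¹
  392 K⁻¹·s⁻²·m²·kg:  kg·m²·s⁻²·K⁻¹
  (373 m²/(K·s²)) × (88.39 kg·mol⁻¹):  [m²·s⁻²·K⁻¹] · [kg·mol⁻¹] = kg·m²·s⁻²·K⁻¹·mol⁻¹
  (345 kg) × (31.2 m²·s⁻²·K⁻¹):  [kg] · [m²·s⁻²·K⁻¹] = kg·m²·s⁻²·K⁻¹
The terms do not share a single dimension (kg·m²·s⁻²·K⁻¹ vs kg·m²·s⁻²·K⁻¹·mol⁻¹).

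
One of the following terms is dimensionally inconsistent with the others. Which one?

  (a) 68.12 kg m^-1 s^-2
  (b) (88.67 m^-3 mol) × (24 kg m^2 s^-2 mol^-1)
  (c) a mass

Reduce each to base SI dimensions:
  (a) kg·m⁻¹·s⁻²
  (b) [m⁻³·mol] · [kg·m²·s⁻²·mol⁻¹] = kg·m⁻¹·s⁻²
  (c) [mass] = kg
All reduce to kg·m⁻¹·s⁻² except (c), which is kg.

(c)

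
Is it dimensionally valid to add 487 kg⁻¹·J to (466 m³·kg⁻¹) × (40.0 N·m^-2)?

Yes

Dimensions:
  487 kg⁻¹·J:  J·kg⁻¹ = N·m·kg⁻¹ = m²·s⁻²
  (466 m³·kg⁻¹) × (40.0 N·m^-2):  [kg⁻¹·m³] · [kg·m⁻¹·s⁻²] = m²·s⁻²
Both are m²·s⁻², so they have the same dimensions and can be added.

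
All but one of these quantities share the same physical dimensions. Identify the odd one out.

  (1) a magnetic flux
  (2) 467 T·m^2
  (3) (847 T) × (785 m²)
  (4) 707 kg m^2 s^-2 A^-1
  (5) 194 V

Dimensions:
  (1) [magnetic flux] = kg·m²·s⁻²·A⁻¹
  (2) T·m² = Wb·m⁻²·m² = kg·m²·s⁻²·A⁻¹
  (3) [kg·s⁻²·A⁻¹] · [m²] = kg·m²·s⁻²·A⁻¹
  (4) kg·m²·s⁻²·A⁻¹
  (5) V = J·C⁻¹ = kg·m²·s⁻³·A⁻¹
All reduce to kg·m²·s⁻²·A⁻¹ except (5), which is kg·m²·s⁻³·A⁻¹.

(5)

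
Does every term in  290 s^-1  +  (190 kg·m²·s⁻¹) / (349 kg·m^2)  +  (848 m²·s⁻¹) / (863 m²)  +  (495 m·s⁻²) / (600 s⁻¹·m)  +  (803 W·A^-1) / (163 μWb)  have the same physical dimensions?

Yes

In SI base units:
  290 s^-1:  s⁻¹
  (190 kg·m²·s⁻¹) / (349 kg·m^2):  [kg·m²·s⁻¹] / [kg·m²] = s⁻¹
  (848 m²·s⁻¹) / (863 m²):  [m²·s⁻¹] / [m²] = s⁻¹
  (495 m·s⁻²) / (600 s⁻¹·m):  [m·s⁻²] / [m·s⁻¹] = s⁻¹
  (803 W·A^-1) / (163 μWb):  [kg·m²·s⁻³·A⁻¹] / [kg·m²·s⁻²·A⁻¹] = s⁻¹
Every term reduces to s⁻¹.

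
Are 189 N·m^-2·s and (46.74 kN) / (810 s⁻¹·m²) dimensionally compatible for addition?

Yes

Work out the base dimensions of each:
  189 N·m^-2·s:  N·s·m⁻² = kg·m·s⁻²·s·m⁻² = kg·m⁻¹·s⁻¹
  (46.74 kN) / (810 s⁻¹·m²):  [kg·m·s⁻²] / [m²·s⁻¹] = kg·m⁻¹·s⁻¹
Both are kg·m⁻¹·s⁻¹, so they have the same dimensions and can be added.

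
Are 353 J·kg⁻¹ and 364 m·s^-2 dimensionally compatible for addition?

No

Dimensions:
  353 J·kg⁻¹:  J·kg⁻¹ = N·m·kg⁻¹ = m²·s⁻²
  364 m·s^-2:  m·s⁻²
m²·s⁻² ≠ m·s⁻², so they cannot be added.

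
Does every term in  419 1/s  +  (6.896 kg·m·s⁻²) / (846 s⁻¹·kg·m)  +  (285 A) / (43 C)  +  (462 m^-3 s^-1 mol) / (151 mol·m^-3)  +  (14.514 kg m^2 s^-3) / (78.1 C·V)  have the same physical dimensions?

Dimensions:
  419 1/s:  s⁻¹
  (6.896 kg·m·s⁻²) / (846 s⁻¹·kg·m):  [kg·m·s⁻²] / [kg·m·s⁻¹] = s⁻¹
  (285 A) / (43 C):  [A] / [s·A] = s⁻¹
  (462 m^-3 s^-1 mol) / (151 mol·m^-3):  [m⁻³·s⁻¹·mol] / [m⁻³·mol] = s⁻¹
  (14.514 kg m^2 s^-3) / (78.1 C·V):  [kg·m²·s⁻³] / [kg·m²·s⁻²] = s⁻¹
Every term reduces to s⁻¹.

Yes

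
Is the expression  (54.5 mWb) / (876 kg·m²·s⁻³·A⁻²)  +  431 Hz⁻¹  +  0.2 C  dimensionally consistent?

Expand each in SI base units:
  (54.5 mWb) / (876 kg·m²·s⁻³·A⁻²):  [kg·m²·s⁻²·A⁻¹] / [kg·m²·s⁻³·A⁻²] = s·A
  431 Hz⁻¹:  Hz⁻¹ = (s⁻¹)⁻¹ = s
  0.2 C:  C = s·A
The terms do not share a single dimension (s vs s·A).

No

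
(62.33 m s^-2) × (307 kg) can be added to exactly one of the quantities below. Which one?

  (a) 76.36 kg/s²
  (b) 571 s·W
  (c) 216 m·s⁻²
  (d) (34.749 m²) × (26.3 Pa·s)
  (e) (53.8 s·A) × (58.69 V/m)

Reference: [m·s⁻²] · [kg] = kg·m·s⁻².
Each option:
  (a) kg·s⁻²
  (b) W·s = J·s⁻¹·s = kg·m²·s⁻²
  (c) m·s⁻²
  (d) [m²] · [kg·m⁻¹·s⁻¹] = kg·m·s⁻¹
  (e) [s·A] · [kg·m·s⁻³·A⁻¹] = kg·m·s⁻²  ← same
Only (e) matches kg·m·s⁻².

(e)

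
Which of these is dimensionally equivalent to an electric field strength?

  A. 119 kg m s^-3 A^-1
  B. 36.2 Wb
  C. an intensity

A.

Reference: [electric field strength] = kg·m·s⁻³·A⁻¹.
Each option:
  A. kg·m·s⁻³·A⁻¹  ← same
  B. Wb = V·s = kg·m²·s⁻²·A⁻¹
  C. [intensity] = kg·s⁻³
Only A. matches kg·m·s⁻³·A⁻¹.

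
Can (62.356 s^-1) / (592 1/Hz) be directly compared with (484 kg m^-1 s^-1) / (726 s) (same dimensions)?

No

Work out the base dimensions of each:
  (62.356 s^-1) / (592 1/Hz):  [s⁻¹] / [s] = s⁻²
  (484 kg m^-1 s^-1) / (726 s):  [kg·m⁻¹·s⁻¹] / [s] = kg·m⁻¹·s⁻²
s⁻² ≠ kg·m⁻¹·s⁻², so they cannot be added.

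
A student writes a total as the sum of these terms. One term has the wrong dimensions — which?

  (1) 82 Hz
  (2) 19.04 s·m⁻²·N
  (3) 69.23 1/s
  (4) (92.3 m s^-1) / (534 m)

Reduce each to base SI dimensions:
  (1) Hz = s⁻¹
  (2) N·s·m⁻² = kg·m·s⁻²·s·m⁻² = kg·m⁻¹·s⁻¹
  (3) s⁻¹
  (4) [m·s⁻¹] / [m] = s⁻¹
All reduce to s⁻¹ except (2), which is kg·m⁻¹·s⁻¹.

(2)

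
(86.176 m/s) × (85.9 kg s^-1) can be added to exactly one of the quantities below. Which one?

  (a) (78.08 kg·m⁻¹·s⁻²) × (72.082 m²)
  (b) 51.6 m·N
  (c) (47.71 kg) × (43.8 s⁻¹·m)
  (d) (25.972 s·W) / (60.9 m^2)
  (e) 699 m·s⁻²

Reference: [m·s⁻¹] · [kg·s⁻¹] = kg·m·s⁻².
Each option:
  (a) [kg·m⁻¹·s⁻²] · [m²] = kg·m·s⁻²  ← same
  (b) N·m = kg·m·s⁻²·m = kg·m²·s⁻²
  (c) [kg] · [m·s⁻¹] = kg·m·s⁻¹
  (d) [kg·m²·s⁻²] / [m²] = kg·s⁻²
  (e) m·s⁻²
Only (a) matches kg·m·s⁻².

(a)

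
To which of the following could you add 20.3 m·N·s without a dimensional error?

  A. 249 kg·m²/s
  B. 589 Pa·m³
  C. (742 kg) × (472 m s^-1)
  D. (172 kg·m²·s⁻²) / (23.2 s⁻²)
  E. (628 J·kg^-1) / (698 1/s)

Reference: N·m·s = kg·m·s⁻²·m·s = kg·m²·s⁻¹.
Each option:
  A. kg·m²·s⁻¹  ← same
  B. Pa·m³ = N·m⁻²·m³ = kg·m²·s⁻²
  C. [kg] · [m·s⁻¹] = kg·m·s⁻¹
  D. [kg·m²·s⁻²] / [s⁻²] = kg·m²
  E. [m²·s⁻²] / [s⁻¹] = m²·s⁻¹
Only A. matches kg·m²·s⁻¹.

A.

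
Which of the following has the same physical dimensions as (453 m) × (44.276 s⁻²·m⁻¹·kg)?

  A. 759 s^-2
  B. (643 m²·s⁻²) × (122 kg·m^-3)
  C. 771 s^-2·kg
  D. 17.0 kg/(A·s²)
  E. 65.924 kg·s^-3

Reference: [m] · [kg·m⁻¹·s⁻²] = kg·s⁻².
Each option:
  A. s⁻²
  B. [m²·s⁻²] · [kg·m⁻³] = kg·m⁻¹·s⁻²
  C. kg·s⁻²  ← same
  D. kg·s⁻²·A⁻¹
  E. kg·s⁻³
Only C. matches kg·s⁻².

C.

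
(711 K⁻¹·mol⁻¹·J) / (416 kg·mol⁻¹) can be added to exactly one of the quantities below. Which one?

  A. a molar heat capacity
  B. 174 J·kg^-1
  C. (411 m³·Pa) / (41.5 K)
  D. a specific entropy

D.

Reference: [kg·m²·s⁻²·K⁻¹·mol⁻¹] / [kg·mol⁻¹] = m²·s⁻²·K⁻¹.
Each option:
  A. [molar heat capacity] = kg·m²·s⁻²·K⁻¹·mol⁻¹
  B. J·kg⁻¹ = N·m·kg⁻¹ = m²·s⁻²
  C. [kg·m²·s⁻²] / [K] = kg·m²·s⁻²·K⁻¹
  D. [specific entropy] = m²·s⁻²·K⁻¹  ← same
Only D. matches m²·s⁻²·K⁻¹.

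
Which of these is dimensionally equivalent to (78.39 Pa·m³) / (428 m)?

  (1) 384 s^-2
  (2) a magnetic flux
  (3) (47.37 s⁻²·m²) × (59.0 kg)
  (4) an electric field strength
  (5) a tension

Reference: [kg·m²·s⁻²] / [m] = kg·m·s⁻².
Each option:
  (1) s⁻²
  (2) [magnetic flux] = kg·m²·s⁻²·A⁻¹
  (3) [m²·s⁻²] · [kg] = kg·m²·s⁻²
  (4) [electric field strength] = kg·m·s⁻³·A⁻¹
  (5) [tension] = kg·m·s⁻²  ← same
Only (5) matches kg·m·s⁻².

(5)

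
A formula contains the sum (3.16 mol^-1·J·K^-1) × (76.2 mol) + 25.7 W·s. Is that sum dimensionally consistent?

Dimensions:
  (3.16 mol^-1·J·K^-1) × (76.2 mol):  [kg·m²·s⁻²·K⁻¹·mol⁻¹] · [mol] = kg·m²·s⁻²·K⁻¹
  25.7 W·s:  W·s = J·s⁻¹·s = kg·m²·s⁻²
kg·m²·s⁻²·K⁻¹ ≠ kg·m²·s⁻², so they cannot be added.

No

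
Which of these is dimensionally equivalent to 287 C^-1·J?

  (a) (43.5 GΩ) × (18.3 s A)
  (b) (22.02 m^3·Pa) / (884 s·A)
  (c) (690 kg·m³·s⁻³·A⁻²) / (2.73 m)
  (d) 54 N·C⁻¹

(b)

Reference: J·C⁻¹ = N·m·(s·A)⁻¹ = kg·m²·s⁻³·A⁻¹.
Each option:
  (a) [kg·m²·s⁻³·A⁻²] · [s·A] = kg·m²·s⁻²·A⁻¹
  (b) [kg·m²·s⁻²] / [s·A] = kg·m²·s⁻³·A⁻¹  ← same
  (c) [kg·m³·s⁻³·A⁻²] / [m] = kg·m²·s⁻³·A⁻²
  (d) N·C⁻¹ = kg·m·s⁻²·(s·A)⁻¹ = kg·m·s⁻³·A⁻¹
Only (b) matches kg·m²·s⁻³·A⁻¹.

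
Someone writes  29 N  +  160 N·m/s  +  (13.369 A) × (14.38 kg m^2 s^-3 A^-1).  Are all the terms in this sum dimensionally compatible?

No

Expand each in SI base units:
  29 N:  N = kg·m·s⁻²
  160 N·m/s:  N·m·s⁻¹ = kg·m·s⁻²·m·s⁻¹ = kg·m²·s⁻³
  (13.369 A) × (14.38 kg m^2 s^-3 A^-1):  [A] · [kg·m²·s⁻³·A⁻¹] = kg·m²·s⁻³
The terms do not share a single dimension (kg·m²·s⁻³ vs kg·m·s⁻²).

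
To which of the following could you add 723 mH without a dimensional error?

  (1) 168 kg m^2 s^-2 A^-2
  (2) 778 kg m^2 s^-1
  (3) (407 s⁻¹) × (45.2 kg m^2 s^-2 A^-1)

Reference: H = V·s·A⁻¹ = kg·m²·s⁻²·A⁻².
Each option:
  (1) kg·m²·s⁻²·A⁻²  ← same
  (2) kg·m²·s⁻¹
  (3) [s⁻¹] · [kg·m²·s⁻²·A⁻¹] = kg·m²·s⁻³·A⁻¹
Only (1) matches kg·m²·s⁻²·A⁻².

(1)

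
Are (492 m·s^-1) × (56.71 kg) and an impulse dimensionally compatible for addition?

Yes

Work out the base dimensions of each:
  (492 m·s^-1) × (56.71 kg):  [m·s⁻¹] · [kg] = kg·m·s⁻¹
  an impulse:  [impulse] = kg·m·s⁻¹
Both are kg·m·s⁻¹, so they have the same dimensions and can be added.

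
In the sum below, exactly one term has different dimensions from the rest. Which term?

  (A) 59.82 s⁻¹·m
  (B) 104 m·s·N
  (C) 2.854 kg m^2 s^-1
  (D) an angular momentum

Dimensions:
  (A) m·s⁻¹
  (B) N·m·s = kg·m·s⁻²·m·s = kg·m²·s⁻¹
  (C) kg·m²·s⁻¹
  (D) [angular momentum] = kg·m²·s⁻¹
All reduce to kg·m²·s⁻¹ except (A), which is m·s⁻¹.

(A)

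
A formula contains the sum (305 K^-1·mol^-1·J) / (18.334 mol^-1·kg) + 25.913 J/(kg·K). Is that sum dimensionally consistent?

Yes

Dimensions:
  (305 K^-1·mol^-1·J) / (18.334 mol^-1·kg):  [kg·m²·s⁻²·K⁻¹·mol⁻¹] / [kg·mol⁻¹] = m²·s⁻²·K⁻¹
  25.913 J/(kg·K):  J·kg⁻¹·K⁻¹ = N·m·kg⁻¹·K⁻¹ = m²·s⁻²·K⁻¹
Both are m²·s⁻²·K⁻¹, so they have the same dimensions and can be added.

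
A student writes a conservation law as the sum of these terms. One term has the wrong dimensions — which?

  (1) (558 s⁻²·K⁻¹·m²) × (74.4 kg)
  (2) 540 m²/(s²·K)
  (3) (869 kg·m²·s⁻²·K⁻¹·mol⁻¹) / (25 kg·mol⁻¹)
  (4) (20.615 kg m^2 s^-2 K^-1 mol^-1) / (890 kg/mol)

In SI base units:
  (1) [m²·s⁻²·K⁻¹] · [kg] = kg·m²·s⁻²·K⁻¹
  (2) m²·s⁻²·K⁻¹
  (3) [kg·m²·s⁻²·K⁻¹·mol⁻¹] / [kg·mol⁻¹] = m²·s⁻²·K⁻¹
  (4) [kg·m²·s⁻²·K⁻¹·mol⁻¹] / [kg·mol⁻¹] = m²·s⁻²·K⁻¹
All reduce to m²·s⁻²·K⁻¹ except (1), which is kg·m²·s⁻²·K⁻¹.

(1)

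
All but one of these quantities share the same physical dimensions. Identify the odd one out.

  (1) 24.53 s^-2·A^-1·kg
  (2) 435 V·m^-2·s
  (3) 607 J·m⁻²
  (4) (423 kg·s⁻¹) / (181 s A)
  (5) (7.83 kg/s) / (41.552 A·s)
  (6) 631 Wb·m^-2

(3)

Work out the base dimensions of each:
  (1) kg·s⁻²·A⁻¹
  (2) V·s·m⁻² = J·C⁻¹·s·m⁻² = kg·s⁻²·A⁻¹
  (3) J·m⁻² = N·m·m⁻² = kg·s⁻²
  (4) [kg·s⁻¹] / [s·A] = kg·s⁻²·A⁻¹
  (5) [kg·s⁻¹] / [s·A] = kg·s⁻²·A⁻¹
  (6) Wb·m⁻² = V·s·m⁻² = kg·s⁻²·A⁻¹
All reduce to kg·s⁻²·A⁻¹ except (3), which is kg·s⁻².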